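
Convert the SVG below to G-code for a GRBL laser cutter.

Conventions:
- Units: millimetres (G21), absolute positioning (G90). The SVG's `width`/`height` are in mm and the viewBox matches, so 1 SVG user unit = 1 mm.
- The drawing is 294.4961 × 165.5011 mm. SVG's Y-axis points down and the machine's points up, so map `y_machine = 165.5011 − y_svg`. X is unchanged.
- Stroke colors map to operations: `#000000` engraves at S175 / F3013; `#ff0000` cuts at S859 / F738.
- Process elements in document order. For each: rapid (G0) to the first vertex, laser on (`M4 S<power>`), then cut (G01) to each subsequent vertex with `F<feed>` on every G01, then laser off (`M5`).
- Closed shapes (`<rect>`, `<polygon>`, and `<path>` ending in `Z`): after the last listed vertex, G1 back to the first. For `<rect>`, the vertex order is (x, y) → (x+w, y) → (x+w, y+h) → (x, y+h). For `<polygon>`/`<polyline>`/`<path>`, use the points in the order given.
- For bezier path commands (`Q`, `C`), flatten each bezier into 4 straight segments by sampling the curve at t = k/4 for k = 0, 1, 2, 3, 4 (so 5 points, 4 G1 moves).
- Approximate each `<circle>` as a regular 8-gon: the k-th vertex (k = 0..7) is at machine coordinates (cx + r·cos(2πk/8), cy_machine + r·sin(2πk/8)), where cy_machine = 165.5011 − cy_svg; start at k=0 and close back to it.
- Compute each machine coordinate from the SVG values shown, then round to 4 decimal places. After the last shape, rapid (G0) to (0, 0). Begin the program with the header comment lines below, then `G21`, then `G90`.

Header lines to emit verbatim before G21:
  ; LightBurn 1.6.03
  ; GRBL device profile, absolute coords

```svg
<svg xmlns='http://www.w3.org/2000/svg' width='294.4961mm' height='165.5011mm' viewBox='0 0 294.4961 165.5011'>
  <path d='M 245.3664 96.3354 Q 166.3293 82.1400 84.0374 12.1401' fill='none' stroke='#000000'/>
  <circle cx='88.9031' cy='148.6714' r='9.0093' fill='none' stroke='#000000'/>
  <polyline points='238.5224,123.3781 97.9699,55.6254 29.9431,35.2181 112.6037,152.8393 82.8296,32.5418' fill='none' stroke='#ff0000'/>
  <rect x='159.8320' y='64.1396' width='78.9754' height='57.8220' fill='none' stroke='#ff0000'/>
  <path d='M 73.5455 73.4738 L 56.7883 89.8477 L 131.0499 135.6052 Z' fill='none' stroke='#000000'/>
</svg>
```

; LightBurn 1.6.03
; GRBL device profile, absolute coords
G21
G90
G0 X245.3664 Y69.1657
M4 S175
G01 X205.6444 Y79.7512 F3013
G01 X165.5156 Y97.3122 F3013
G01 X124.9799 Y121.8488 F3013
G01 X84.0374 Y153.3610 F3013
M5
G0 X97.9124 Y16.8297
M4 S175
G01 X95.2736 Y23.2002 F3013
G01 X88.9031 Y25.8390 F3013
G01 X82.5326 Y23.2002 F3013
G01 X79.8938 Y16.8297 F3013
G01 X82.5326 Y10.4592 F3013
G01 X88.9031 Y7.8204 F3013
G01 X95.2736 Y10.4592 F3013
G01 X97.9124 Y16.8297 F3013
M5
G0 X238.5224 Y42.1230
M4 S859
G01 X97.9699 Y109.8757 F738
G01 X29.9431 Y130.2830 F738
G01 X112.6037 Y12.6618 F738
G01 X82.8296 Y132.9593 F738
M5
G0 X159.8320 Y101.3615
M4 S859
G01 X238.8074 Y101.3615 F738
G01 X238.8074 Y43.5395 F738
G01 X159.8320 Y43.5395 F738
G01 X159.8320 Y101.3615 F738
M5
G0 X73.5455 Y92.0273
M4 S175
G01 X56.7883 Y75.6534 F3013
G01 X131.0499 Y29.8959 F3013
G01 X73.5455 Y92.0273 F3013
M5
G0 X0.0000 Y0.0000

1 u = 1 mm; y_m = 165.5011 − y.

[1] `<path>` quadratic bezier, #000000→engrave S175 F3013: (245.3664,69.1657) → (205.6444,79.7512) → (165.5156,97.3122) → (124.9799,121.8488) → (84.0374,153.3610)

[2] `<circle>` circle, #000000→engrave S175 F3013: (97.9124,16.8297) → (95.2736,23.2002) → (88.9031,25.8390) → (82.5326,23.2002) → (79.8938,16.8297) → (82.5326,10.4592) → (88.9031,7.8204) → (95.2736,10.4592) → (97.9124,16.8297) (closed)

[3] `<polyline>` open polyline, #ff0000→cut S859 F738: (238.5224,42.1230) → (97.9699,109.8757) → (29.9431,130.2830) → (112.6037,12.6618) → (82.8296,132.9593)

[4] `<rect>` rectangle, #ff0000→cut S859 F738: (159.8320,101.3615) → (238.8074,101.3615) → (238.8074,43.5395) → (159.8320,43.5395) → (159.8320,101.3615) (closed)

[5] `<path>` closed polygon, #000000→engrave S175 F3013: (73.5455,92.0273) → (56.7883,75.6534) → (131.0499,29.8959) → (73.5455,92.0273) (closed)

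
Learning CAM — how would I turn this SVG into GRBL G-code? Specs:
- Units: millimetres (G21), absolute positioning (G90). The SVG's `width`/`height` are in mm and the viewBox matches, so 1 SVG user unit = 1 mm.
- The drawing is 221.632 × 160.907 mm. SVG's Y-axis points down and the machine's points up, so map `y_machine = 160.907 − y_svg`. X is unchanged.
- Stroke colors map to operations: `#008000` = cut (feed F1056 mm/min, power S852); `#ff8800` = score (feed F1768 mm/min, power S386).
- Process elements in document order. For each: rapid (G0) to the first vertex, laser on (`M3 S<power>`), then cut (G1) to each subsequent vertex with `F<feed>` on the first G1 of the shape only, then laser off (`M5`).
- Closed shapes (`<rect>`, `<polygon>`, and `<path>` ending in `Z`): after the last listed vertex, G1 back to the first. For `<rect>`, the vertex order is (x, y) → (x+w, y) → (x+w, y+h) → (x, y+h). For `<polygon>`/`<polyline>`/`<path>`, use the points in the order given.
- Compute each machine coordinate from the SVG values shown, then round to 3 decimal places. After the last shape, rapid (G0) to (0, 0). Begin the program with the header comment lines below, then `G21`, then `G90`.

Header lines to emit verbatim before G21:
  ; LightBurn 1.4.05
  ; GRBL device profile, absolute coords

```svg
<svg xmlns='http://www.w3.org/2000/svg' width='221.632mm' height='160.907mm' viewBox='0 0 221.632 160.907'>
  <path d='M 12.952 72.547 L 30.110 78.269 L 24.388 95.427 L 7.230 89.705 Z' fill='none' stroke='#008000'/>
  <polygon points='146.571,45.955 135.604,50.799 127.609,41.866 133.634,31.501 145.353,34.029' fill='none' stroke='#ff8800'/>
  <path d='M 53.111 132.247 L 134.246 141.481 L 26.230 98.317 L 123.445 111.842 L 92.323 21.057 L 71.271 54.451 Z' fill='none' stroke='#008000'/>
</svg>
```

1 u = 1 mm; y_m = 160.907 − y.

[1] `<path>` regular polygon, #008000→cut S852 F1056: (12.952,88.360) → (30.110,82.638) → (24.388,65.480) → (7.230,71.202) → (12.952,88.360) (closed)

[2] `<polygon>` regular polygon, #ff8800→score S386 F1768: (146.571,114.952) → (135.604,110.108) → (127.609,119.041) → (133.634,129.406) → (145.353,126.878) → (146.571,114.952) (closed)

[3] `<path>` closed polygon, #008000→cut S852 F1056: (53.111,28.660) → (134.246,19.426) → (26.230,62.590) → (123.445,49.065) → (92.323,139.850) → (71.271,106.456) → (53.111,28.660) (closed)

; LightBurn 1.4.05
; GRBL device profile, absolute coords
G21
G90
G0 X12.952 Y88.360
M3 S852
G1 X30.110 Y82.638 F1056
G1 X24.388 Y65.480
G1 X7.230 Y71.202
G1 X12.952 Y88.360
M5
G0 X146.571 Y114.952
M3 S386
G1 X135.604 Y110.108 F1768
G1 X127.609 Y119.041
G1 X133.634 Y129.406
G1 X145.353 Y126.878
G1 X146.571 Y114.952
M5
G0 X53.111 Y28.660
M3 S852
G1 X134.246 Y19.426 F1056
G1 X26.230 Y62.590
G1 X123.445 Y49.065
G1 X92.323 Y139.850
G1 X71.271 Y106.456
G1 X53.111 Y28.660
M5
G0 X0.000 Y0.000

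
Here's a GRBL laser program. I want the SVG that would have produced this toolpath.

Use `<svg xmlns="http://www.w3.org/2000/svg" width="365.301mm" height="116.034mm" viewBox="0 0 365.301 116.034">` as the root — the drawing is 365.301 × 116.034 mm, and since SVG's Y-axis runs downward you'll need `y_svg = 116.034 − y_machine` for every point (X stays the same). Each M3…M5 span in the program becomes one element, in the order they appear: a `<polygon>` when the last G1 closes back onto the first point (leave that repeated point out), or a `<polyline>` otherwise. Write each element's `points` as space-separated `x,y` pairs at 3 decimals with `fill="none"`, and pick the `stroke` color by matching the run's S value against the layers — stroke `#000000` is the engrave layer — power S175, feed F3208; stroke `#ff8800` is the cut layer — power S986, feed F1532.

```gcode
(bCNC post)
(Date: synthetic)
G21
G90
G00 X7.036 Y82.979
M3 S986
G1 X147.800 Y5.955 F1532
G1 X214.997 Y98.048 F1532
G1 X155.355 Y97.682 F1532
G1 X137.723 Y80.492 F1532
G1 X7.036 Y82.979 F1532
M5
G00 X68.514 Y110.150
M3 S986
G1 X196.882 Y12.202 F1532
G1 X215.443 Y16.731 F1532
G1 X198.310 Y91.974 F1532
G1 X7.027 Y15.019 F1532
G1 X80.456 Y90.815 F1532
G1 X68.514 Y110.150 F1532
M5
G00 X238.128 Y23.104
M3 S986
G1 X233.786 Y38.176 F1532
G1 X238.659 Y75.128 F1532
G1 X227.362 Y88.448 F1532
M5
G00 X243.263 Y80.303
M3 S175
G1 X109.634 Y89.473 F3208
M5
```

y_svg = 116.034 − y_m.

[1] S986→`#ff8800` (cut); closed run; points: 7.036,33.055 147.800,110.079 214.997,17.986 155.355,18.352 137.723,35.542

[2] S986→`#ff8800` (cut); closed run; points: 68.514,5.884 196.882,103.832 215.443,99.303 198.310,24.060 7.027,101.015 80.456,25.219

[3] S986→`#ff8800` (cut); open run; points: 238.128,92.930 233.786,77.858 238.659,40.906 227.362,27.586

[4] S175→`#000000` (engrave); open run; points: 243.263,35.731 109.634,26.561

<svg xmlns="http://www.w3.org/2000/svg" width="365.301mm" height="116.034mm" viewBox="0 0 365.301 116.034">
  <polygon points="7.036,33.055 147.800,110.079 214.997,17.986 155.355,18.352 137.723,35.542" fill="none" stroke="#ff8800"/>
  <polygon points="68.514,5.884 196.882,103.832 215.443,99.303 198.310,24.060 7.027,101.015 80.456,25.219" fill="none" stroke="#ff8800"/>
  <polyline points="238.128,92.930 233.786,77.858 238.659,40.906 227.362,27.586" fill="none" stroke="#ff8800"/>
  <polyline points="243.263,35.731 109.634,26.561" fill="none" stroke="#000000"/>
</svg>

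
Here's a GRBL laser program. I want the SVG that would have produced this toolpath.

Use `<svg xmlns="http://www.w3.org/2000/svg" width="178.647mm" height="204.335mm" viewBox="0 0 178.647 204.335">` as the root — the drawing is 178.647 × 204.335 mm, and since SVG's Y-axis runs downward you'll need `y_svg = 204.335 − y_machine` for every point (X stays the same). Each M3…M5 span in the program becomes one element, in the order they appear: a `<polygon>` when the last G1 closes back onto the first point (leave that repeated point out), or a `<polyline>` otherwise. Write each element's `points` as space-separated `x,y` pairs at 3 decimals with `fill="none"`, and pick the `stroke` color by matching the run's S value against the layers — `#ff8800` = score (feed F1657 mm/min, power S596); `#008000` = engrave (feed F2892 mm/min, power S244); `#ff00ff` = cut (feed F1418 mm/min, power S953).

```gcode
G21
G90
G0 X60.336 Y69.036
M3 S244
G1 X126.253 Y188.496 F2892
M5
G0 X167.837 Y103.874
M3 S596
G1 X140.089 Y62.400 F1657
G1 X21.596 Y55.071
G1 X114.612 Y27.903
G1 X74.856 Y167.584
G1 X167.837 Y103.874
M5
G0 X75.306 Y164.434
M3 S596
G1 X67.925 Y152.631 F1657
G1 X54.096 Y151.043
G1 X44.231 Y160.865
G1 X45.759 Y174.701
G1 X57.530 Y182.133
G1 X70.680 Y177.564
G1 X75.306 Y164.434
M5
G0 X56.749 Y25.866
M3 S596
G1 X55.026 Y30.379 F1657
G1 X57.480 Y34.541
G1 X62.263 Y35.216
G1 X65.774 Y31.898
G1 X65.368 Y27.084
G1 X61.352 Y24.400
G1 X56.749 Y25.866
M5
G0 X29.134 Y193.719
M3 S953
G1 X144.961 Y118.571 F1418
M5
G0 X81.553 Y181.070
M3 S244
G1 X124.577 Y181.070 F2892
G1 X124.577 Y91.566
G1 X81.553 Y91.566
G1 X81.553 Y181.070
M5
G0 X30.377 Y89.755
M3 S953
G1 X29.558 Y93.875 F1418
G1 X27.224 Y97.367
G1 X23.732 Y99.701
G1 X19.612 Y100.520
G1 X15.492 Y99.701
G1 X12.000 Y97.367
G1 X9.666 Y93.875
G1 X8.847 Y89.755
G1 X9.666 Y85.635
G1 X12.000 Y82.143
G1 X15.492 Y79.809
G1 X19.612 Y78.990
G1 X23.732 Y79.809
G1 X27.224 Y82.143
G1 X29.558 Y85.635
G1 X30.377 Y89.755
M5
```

<svg xmlns="http://www.w3.org/2000/svg" width="178.647mm" height="204.335mm" viewBox="0 0 178.647 204.335">
  <polyline points="60.336,135.299 126.253,15.839" fill="none" stroke="#008000"/>
  <polygon points="167.837,100.461 140.089,141.935 21.596,149.264 114.612,176.432 74.856,36.751" fill="none" stroke="#ff8800"/>
  <polygon points="75.306,39.901 67.925,51.704 54.096,53.292 44.231,43.470 45.759,29.634 57.530,22.202 70.680,26.771" fill="none" stroke="#ff8800"/>
  <polygon points="56.749,178.469 55.026,173.956 57.480,169.794 62.263,169.119 65.774,172.437 65.368,177.251 61.352,179.935" fill="none" stroke="#ff8800"/>
  <polyline points="29.134,10.616 144.961,85.764" fill="none" stroke="#ff00ff"/>
  <polygon points="81.553,23.265 124.577,23.265 124.577,112.769 81.553,112.769" fill="none" stroke="#008000"/>
  <polygon points="30.377,114.580 29.558,110.460 27.224,106.968 23.732,104.634 19.612,103.815 15.492,104.634 12.000,106.968 9.666,110.460 8.847,114.580 9.666,118.700 12.000,122.192 15.492,124.526 19.612,125.345 23.732,124.526 27.224,122.192 29.558,118.700" fill="none" stroke="#ff00ff"/>
</svg>

y_svg = 204.335 − y_m.

[1] S244→`#008000` (engrave); open run; points: 60.336,135.299 126.253,15.839

[2] S596→`#ff8800` (score); closed run; points: 167.837,100.461 140.089,141.935 21.596,149.264 114.612,176.432 74.856,36.751

[3] S596→`#ff8800` (score); closed run; points: 75.306,39.901 67.925,51.704 54.096,53.292 44.231,43.470 45.759,29.634 57.530,22.202 70.680,26.771

[4] S596→`#ff8800` (score); closed run; points: 56.749,178.469 55.026,173.956 57.480,169.794 62.263,169.119 65.774,172.437 65.368,177.251 61.352,179.935

[5] S953→`#ff00ff` (cut); open run; points: 29.134,10.616 144.961,85.764

[6] S244→`#008000` (engrave); closed run; points: 81.553,23.265 124.577,23.265 124.577,112.769 81.553,112.769

[7] S953→`#ff00ff` (cut); closed run; points: 30.377,114.580 29.558,110.460 27.224,106.968 23.732,104.634 19.612,103.815 15.492,104.634 12.000,106.968 9.666,110.460 8.847,114.580 9.666,118.700 12.000,122.192 15.492,124.526 19.612,125.345 23.732,124.526 27.224,122.192 29.558,118.700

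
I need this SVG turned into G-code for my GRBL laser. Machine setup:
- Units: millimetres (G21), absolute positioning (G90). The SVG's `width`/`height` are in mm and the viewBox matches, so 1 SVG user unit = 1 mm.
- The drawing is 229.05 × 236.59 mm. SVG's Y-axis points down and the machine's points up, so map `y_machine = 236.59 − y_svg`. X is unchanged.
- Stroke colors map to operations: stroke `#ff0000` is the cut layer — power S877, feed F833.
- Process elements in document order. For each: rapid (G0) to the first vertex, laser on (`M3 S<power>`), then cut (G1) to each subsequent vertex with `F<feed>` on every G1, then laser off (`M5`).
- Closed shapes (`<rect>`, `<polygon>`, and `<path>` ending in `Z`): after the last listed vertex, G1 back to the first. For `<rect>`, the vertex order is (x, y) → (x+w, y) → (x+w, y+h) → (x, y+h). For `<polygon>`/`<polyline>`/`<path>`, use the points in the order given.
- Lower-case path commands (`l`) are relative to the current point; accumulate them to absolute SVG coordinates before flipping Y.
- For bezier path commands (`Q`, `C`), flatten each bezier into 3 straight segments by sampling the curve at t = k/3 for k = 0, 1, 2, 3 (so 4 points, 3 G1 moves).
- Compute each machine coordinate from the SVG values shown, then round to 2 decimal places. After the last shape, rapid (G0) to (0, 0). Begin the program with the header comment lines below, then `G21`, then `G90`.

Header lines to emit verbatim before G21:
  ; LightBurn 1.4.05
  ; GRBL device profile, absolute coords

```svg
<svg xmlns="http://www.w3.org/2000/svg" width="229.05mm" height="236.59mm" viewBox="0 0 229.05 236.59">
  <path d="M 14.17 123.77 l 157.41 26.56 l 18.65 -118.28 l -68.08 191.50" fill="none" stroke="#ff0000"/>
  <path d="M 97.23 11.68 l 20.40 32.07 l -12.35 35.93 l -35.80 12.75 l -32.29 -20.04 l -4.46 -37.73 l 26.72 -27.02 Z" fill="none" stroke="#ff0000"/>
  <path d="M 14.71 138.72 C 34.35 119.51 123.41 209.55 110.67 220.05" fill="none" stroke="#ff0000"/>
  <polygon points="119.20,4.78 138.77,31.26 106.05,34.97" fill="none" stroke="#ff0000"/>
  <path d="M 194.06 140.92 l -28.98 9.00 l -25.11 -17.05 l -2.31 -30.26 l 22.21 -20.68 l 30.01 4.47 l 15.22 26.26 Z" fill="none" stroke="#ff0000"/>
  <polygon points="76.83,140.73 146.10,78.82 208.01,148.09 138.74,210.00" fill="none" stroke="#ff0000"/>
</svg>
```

; LightBurn 1.4.05
; GRBL device profile, absolute coords
G21
G90
G0 X14.17 Y112.82
M3 S877
G1 X171.58 Y86.26 F833
G1 X190.23 Y204.54 F833
G1 X122.15 Y13.04 F833
M5
G0 X97.23 Y224.91
M3 S877
G1 X117.63 Y192.84 F833
G1 X105.28 Y156.91 F833
G1 X69.48 Y144.16 F833
G1 X37.19 Y164.20 F833
G1 X32.73 Y201.93 F833
G1 X59.45 Y228.95 F833
G1 X97.23 Y224.91 F833
M5
G0 X14.71 Y97.87
M3 S877
G1 X51.15 Y87.66 F833
G1 X95.82 Y46.56 F833
G1 X110.67 Y16.54 F833
M5
G0 X119.20 Y231.81
M3 S877
G1 X138.77 Y205.33 F833
G1 X106.05 Y201.62 F833
G1 X119.20 Y231.81 F833
M5
G0 X194.06 Y95.67
M3 S877
G1 X165.08 Y86.67 F833
G1 X139.97 Y103.72 F833
G1 X137.66 Y133.98 F833
G1 X159.87 Y154.66 F833
G1 X189.88 Y150.19 F833
G1 X205.10 Y123.93 F833
G1 X194.06 Y95.67 F833
M5
G0 X76.83 Y95.86
M3 S877
G1 X146.10 Y157.77 F833
G1 X208.01 Y88.50 F833
G1 X138.74 Y26.59 F833
G1 X76.83 Y95.86 F833
M5
G0 X0.00 Y0.00

1 u = 1 mm; y_m = 236.59 − y.

[1] `<path>` open polyline, #ff0000→cut S877 F833: (14.17,112.82) → (171.58,86.26) → (190.23,204.54) → (122.15,13.04)

[2] `<path>` regular polygon, #ff0000→cut S877 F833: (97.23,224.91) → (117.63,192.84) → (105.28,156.91) → (69.48,144.16) → (37.19,164.20) → (32.73,201.93) → (59.45,228.95) → (97.23,224.91) (closed)

[3] `<path>` cubic bezier, #ff0000→cut S877 F833: (14.71,97.87) → (51.15,87.66) → (95.82,46.56) → (110.67,16.54)

[4] `<polygon>` regular polygon, #ff0000→cut S877 F833: (119.20,231.81) → (138.77,205.33) → (106.05,201.62) → (119.20,231.81) (closed)

[5] `<path>` regular polygon, #ff0000→cut S877 F833: (194.06,95.67) → (165.08,86.67) → (139.97,103.72) → (137.66,133.98) → (159.87,154.66) → (189.88,150.19) → (205.10,123.93) → (194.06,95.67) (closed)

[6] `<polygon>` regular polygon, #ff0000→cut S877 F833: (76.83,95.86) → (146.10,157.77) → (208.01,88.50) → (138.74,26.59) → (76.83,95.86) (closed)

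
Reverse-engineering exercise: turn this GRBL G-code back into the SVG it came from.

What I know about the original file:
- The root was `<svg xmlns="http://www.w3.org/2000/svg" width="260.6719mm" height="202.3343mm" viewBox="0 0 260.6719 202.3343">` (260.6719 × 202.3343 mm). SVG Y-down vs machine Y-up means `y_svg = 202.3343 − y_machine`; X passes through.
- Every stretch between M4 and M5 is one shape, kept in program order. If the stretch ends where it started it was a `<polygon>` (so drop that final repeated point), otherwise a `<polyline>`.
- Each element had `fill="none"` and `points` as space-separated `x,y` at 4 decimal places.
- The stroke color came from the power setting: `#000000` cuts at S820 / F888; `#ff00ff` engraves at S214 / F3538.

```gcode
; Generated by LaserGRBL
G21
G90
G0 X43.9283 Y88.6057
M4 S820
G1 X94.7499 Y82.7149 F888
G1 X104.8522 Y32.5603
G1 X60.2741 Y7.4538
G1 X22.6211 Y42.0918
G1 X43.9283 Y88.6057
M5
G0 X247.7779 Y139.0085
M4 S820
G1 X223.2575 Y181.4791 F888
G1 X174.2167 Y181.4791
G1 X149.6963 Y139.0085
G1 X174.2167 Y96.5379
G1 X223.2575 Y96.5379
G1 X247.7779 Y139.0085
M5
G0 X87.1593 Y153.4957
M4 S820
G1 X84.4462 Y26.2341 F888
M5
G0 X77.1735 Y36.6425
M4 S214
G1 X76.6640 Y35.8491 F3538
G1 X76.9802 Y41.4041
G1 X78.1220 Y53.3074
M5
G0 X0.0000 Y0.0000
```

<svg xmlns="http://www.w3.org/2000/svg" width="260.6719mm" height="202.3343mm" viewBox="0 0 260.6719 202.3343">
  <polygon points="43.9283,113.7286 94.7499,119.6194 104.8522,169.7740 60.2741,194.8805 22.6211,160.2425" fill="none" stroke="#000000"/>
  <polygon points="247.7779,63.3258 223.2575,20.8552 174.2167,20.8552 149.6963,63.3258 174.2167,105.7964 223.2575,105.7964" fill="none" stroke="#000000"/>
  <polyline points="87.1593,48.8386 84.4462,176.1002" fill="none" stroke="#000000"/>
  <polyline points="77.1735,165.6918 76.6640,166.4852 76.9802,160.9302 78.1220,149.0269" fill="none" stroke="#ff00ff"/>
</svg>

Each laser-on run becomes one SVG element. Flip Y back into SVG space with y_svg = 202.3343 − y_machine.

Run 1: S820 ⇒ cut layer `#000000`. The run returns to its start, so emit a `<polygon>` with points (Y-flipped): 43.9283,113.7286 94.7499,119.6194 104.8522,169.7740 60.2741,194.8805 22.6211,160.2425.

Run 2: the run's S820 means `#000000` (cut). The run returns to its start, so emit a `<polygon>` with points (Y-flipped): 247.7779,63.3258 223.2575,20.8552 174.2167,20.8552 149.6963,63.3258 174.2167,105.7964 223.2575,105.7964.

Run 3: the run's S820 means `#000000` (cut). The run is open, so emit a `<polyline>` with points (Y-flipped): 87.1593,48.8386 84.4462,176.1002.

Run 4: the run's S214 means `#ff00ff` (engrave). The run is open, so emit a `<polyline>` with points (Y-flipped): 77.1735,165.6918 76.6640,166.4852 76.9802,160.9302 78.1220,149.0269.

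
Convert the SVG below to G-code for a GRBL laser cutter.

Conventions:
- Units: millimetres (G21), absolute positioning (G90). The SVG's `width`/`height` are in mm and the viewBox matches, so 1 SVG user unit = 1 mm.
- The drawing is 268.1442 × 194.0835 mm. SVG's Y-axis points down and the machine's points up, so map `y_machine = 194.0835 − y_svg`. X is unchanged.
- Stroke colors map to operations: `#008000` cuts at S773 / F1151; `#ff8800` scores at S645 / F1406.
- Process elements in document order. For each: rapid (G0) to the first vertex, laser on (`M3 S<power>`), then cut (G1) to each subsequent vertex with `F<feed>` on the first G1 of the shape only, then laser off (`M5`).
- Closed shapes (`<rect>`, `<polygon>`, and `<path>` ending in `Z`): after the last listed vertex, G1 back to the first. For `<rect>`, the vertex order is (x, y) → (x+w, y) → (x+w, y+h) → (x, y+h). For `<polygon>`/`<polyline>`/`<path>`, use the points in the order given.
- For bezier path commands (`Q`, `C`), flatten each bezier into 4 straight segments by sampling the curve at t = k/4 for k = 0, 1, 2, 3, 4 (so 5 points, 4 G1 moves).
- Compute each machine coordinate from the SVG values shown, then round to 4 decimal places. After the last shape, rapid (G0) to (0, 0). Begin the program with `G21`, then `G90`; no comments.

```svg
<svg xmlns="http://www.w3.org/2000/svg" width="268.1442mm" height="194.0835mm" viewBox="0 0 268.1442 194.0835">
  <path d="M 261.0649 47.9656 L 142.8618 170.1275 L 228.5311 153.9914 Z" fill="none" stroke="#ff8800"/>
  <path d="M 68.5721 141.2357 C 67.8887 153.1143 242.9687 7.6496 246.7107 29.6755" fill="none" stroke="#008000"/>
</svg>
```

G21
G90
G0 X261.0649 Y146.1179
M3 S645
G1 X142.8618 Y23.9560 F1406
G1 X228.5311 Y40.0921
G1 X261.0649 Y146.1179
M5
G0 X68.5721 Y52.8478
M3 S773
G1 X95.5917 Y68.3652 F1151
G1 X155.9819 Y112.4331
G1 X217.2018 Y154.5985
G1 X246.7107 Y164.4080
M5
G0 X0.0000 Y0.0000

viewBox `0 0 268.1442 194.0835` with mm width/height → 1 unit = 1 mm. Flip: y_m = 194.0835 − y_svg.

**Shape 1** — `<path>` closed polygon, stroke `#ff8800` → score (S645, F1406). Machine vertices: (261.0649,146.1179) → (142.8618,23.9560) → (228.5311,40.0921) → (261.0649,146.1179). Closed: final G1 returns to the first vertex.

**Shape 2** — `<path>` cubic bezier, stroke `#008000` → cut (S773, F1151). Control points (SVG): P0=(68.5721,141.2357), P1=(67.8887,153.1143), P2=(242.9687,7.6496), P3=(246.7107,29.6755); sampled at t=k/4. Machine vertices: (68.5721,52.8478) → (95.5917,68.3652) → (155.9819,112.4331) → (217.2018,154.5985) → (246.7107,164.4080). Open path.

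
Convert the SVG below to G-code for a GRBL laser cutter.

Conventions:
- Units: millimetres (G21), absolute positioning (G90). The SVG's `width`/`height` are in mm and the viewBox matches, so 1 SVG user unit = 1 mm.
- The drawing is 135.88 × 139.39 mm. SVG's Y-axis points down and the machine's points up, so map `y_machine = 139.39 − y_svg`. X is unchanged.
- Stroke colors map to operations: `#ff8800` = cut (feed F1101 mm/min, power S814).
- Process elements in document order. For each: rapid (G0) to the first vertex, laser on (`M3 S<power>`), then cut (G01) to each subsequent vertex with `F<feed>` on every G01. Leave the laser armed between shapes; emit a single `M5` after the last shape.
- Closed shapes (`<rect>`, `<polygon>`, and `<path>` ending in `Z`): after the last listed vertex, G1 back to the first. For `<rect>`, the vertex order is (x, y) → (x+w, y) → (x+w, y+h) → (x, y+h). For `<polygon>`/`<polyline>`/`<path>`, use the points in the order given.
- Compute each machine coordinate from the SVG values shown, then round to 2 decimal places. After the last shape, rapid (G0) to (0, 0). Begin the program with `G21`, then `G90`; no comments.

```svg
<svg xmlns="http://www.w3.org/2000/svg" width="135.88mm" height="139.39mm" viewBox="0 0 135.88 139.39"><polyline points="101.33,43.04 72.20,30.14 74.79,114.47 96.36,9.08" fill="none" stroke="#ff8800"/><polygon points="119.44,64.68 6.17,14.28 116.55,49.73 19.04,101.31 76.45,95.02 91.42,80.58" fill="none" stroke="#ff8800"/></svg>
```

viewBox `0 0 135.88 139.39` with mm width/height → 1 unit = 1 mm. Flip: y_m = 139.39 − y_svg.

**Shape 1** — `<polyline>` open polyline, stroke `#ff8800` → cut (S814, F1101). Machine vertices: (101.33,96.35) → (72.20,109.25) → (74.79,24.92) → (96.36,130.31). Open path.

**Shape 2** — `<polygon>` closed polygon, stroke `#ff8800` → cut (S814, F1101). Machine vertices: (119.44,74.71) → (6.17,125.11) → (116.55,89.66) → (19.04,38.08) → (76.45,44.37) → (91.42,58.81) → (119.44,74.71). Closed: final G1 returns to the first vertex.

G21
G90
G0 X101.33 Y96.35
M3 S814
G01 X72.20 Y109.25 F1101
G01 X74.79 Y24.92 F1101
G01 X96.36 Y130.31 F1101
G0 X119.44 Y74.71
M3 S814
G01 X6.17 Y125.11 F1101
G01 X116.55 Y89.66 F1101
G01 X19.04 Y38.08 F1101
G01 X76.45 Y44.37 F1101
G01 X91.42 Y58.81 F1101
G01 X119.44 Y74.71 F1101
M5
G0 X0.00 Y0.00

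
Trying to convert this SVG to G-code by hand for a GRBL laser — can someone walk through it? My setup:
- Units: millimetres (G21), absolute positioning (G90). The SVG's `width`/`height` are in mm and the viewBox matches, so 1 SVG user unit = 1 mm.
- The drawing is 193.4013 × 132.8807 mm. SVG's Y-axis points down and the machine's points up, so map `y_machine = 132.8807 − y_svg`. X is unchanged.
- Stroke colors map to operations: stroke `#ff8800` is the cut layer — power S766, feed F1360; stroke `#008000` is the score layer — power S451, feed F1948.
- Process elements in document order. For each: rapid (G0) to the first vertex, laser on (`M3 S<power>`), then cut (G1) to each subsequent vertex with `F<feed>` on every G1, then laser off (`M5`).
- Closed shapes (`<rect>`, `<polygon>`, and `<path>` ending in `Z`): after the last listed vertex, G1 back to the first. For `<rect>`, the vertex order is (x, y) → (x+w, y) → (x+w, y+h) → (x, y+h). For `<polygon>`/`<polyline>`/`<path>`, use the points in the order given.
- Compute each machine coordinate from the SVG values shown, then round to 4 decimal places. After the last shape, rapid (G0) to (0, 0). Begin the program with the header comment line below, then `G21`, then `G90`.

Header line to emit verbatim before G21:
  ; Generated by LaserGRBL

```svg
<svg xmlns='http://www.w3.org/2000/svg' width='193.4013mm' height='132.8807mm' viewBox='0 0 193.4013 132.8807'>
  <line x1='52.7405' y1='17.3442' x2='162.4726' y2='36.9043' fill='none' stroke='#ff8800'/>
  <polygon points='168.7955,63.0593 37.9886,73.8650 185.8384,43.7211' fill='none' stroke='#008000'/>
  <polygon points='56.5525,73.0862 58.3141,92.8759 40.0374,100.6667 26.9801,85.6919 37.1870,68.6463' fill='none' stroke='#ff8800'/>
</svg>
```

; Generated by LaserGRBL
G21
G90
G0 X52.7405 Y115.5365
M3 S766
G1 X162.4726 Y95.9764 F1360
M5
G0 X168.7955 Y69.8214
M3 S451
G1 X37.9886 Y59.0157 F1948
G1 X185.8384 Y89.1596 F1948
G1 X168.7955 Y69.8214 F1948
M5
G0 X56.5525 Y59.7945
M3 S766
G1 X58.3141 Y40.0048 F1360
G1 X40.0374 Y32.2140 F1360
G1 X26.9801 Y47.1888 F1360
G1 X37.1870 Y64.2344 F1360
G1 X56.5525 Y59.7945 F1360
M5
G0 X0.0000 Y0.0000

1 u = 1 mm; y_m = 132.8807 − y.

[1] `<line>` line segment, #ff8800→cut S766 F1360: (52.7405,115.5365) → (162.4726,95.9764)

[2] `<polygon>` closed polygon, #008000→score S451 F1948: (168.7955,69.8214) → (37.9886,59.0157) → (185.8384,89.1596) → (168.7955,69.8214) (closed)

[3] `<polygon>` regular polygon, #ff8800→cut S766 F1360: (56.5525,59.7945) → (58.3141,40.0048) → (40.0374,32.2140) → (26.9801,47.1888) → (37.1870,64.2344) → (56.5525,59.7945) (closed)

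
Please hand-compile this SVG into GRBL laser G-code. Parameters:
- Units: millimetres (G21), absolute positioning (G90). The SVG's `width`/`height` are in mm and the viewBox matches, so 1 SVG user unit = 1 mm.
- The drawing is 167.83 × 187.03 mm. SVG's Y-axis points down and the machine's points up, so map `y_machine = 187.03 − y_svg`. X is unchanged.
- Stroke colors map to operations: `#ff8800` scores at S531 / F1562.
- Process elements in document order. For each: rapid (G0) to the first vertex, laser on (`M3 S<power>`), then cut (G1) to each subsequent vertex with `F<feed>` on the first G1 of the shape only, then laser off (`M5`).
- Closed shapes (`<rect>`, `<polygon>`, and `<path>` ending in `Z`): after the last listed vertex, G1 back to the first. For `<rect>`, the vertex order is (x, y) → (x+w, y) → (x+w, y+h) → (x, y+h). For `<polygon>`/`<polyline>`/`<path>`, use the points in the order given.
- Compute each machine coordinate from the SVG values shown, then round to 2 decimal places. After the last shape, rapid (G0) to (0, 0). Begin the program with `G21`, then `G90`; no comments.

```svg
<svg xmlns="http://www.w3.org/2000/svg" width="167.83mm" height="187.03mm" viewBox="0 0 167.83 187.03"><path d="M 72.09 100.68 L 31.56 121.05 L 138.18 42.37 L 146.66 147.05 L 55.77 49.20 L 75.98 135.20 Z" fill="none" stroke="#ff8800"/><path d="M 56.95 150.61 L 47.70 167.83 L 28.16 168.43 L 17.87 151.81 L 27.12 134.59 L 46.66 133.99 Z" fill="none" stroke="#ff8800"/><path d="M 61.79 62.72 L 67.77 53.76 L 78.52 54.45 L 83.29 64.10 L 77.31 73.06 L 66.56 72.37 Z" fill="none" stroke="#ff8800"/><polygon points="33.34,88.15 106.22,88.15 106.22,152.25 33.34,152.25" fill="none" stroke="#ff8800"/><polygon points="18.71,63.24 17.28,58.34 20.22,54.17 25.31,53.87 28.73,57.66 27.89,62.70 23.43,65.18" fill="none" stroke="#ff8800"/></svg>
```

1 u = 1 mm; y_m = 187.03 − y.

[1] `<path>` closed polygon, #ff8800→score S531 F1562: (72.09,86.35) → (31.56,65.98) → (138.18,144.66) → (146.66,39.98) → (55.77,137.83) → (75.98,51.83) → (72.09,86.35) (closed)

[2] `<path>` regular polygon, #ff8800→score S531 F1562: (56.95,36.42) → (47.70,19.20) → (28.16,18.60) → (17.87,35.22) → (27.12,52.44) → (46.66,53.04) → (56.95,36.42) (closed)

[3] `<path>` regular polygon, #ff8800→score S531 F1562: (61.79,124.31) → (67.77,133.27) → (78.52,132.58) → (83.29,122.93) → (77.31,113.97) → (66.56,114.66) → (61.79,124.31) (closed)

[4] `<polygon>` rectangle, #ff8800→score S531 F1562: (33.34,98.88) → (106.22,98.88) → (106.22,34.78) → (33.34,34.78) → (33.34,98.88) (closed)

[5] `<polygon>` regular polygon, #ff8800→score S531 F1562: (18.71,123.79) → (17.28,128.69) → (20.22,132.86) → (25.31,133.16) → (28.73,129.37) → (27.89,124.33) → (23.43,121.85) → (18.71,123.79) (closed)

G21
G90
G0 X72.09 Y86.35
M3 S531
G1 X31.56 Y65.98 F1562
G1 X138.18 Y144.66
G1 X146.66 Y39.98
G1 X55.77 Y137.83
G1 X75.98 Y51.83
G1 X72.09 Y86.35
M5
G0 X56.95 Y36.42
M3 S531
G1 X47.70 Y19.20 F1562
G1 X28.16 Y18.60
G1 X17.87 Y35.22
G1 X27.12 Y52.44
G1 X46.66 Y53.04
G1 X56.95 Y36.42
M5
G0 X61.79 Y124.31
M3 S531
G1 X67.77 Y133.27 F1562
G1 X78.52 Y132.58
G1 X83.29 Y122.93
G1 X77.31 Y113.97
G1 X66.56 Y114.66
G1 X61.79 Y124.31
M5
G0 X33.34 Y98.88
M3 S531
G1 X106.22 Y98.88 F1562
G1 X106.22 Y34.78
G1 X33.34 Y34.78
G1 X33.34 Y98.88
M5
G0 X18.71 Y123.79
M3 S531
G1 X17.28 Y128.69 F1562
G1 X20.22 Y132.86
G1 X25.31 Y133.16
G1 X28.73 Y129.37
G1 X27.89 Y124.33
G1 X23.43 Y121.85
G1 X18.71 Y123.79
M5
G0 X0.00 Y0.00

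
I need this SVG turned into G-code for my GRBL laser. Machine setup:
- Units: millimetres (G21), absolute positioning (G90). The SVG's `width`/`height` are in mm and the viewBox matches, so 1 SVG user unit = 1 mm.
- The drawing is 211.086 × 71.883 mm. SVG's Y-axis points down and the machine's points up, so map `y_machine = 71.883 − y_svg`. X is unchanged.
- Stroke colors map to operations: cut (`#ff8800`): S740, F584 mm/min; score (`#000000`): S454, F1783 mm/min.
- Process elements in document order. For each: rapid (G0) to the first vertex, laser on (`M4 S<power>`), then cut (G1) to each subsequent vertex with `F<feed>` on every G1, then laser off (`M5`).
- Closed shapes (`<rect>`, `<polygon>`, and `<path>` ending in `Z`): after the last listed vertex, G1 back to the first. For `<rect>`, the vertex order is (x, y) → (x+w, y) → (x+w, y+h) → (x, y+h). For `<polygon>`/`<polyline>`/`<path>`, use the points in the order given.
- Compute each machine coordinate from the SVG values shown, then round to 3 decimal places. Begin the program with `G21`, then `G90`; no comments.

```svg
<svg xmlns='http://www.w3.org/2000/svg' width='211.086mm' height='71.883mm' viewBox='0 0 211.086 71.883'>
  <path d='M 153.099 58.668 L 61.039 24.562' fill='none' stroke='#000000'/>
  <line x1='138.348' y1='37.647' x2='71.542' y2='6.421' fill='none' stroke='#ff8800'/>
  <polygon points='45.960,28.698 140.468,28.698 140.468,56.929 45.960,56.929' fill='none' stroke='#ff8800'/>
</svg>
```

G21
G90
G0 X153.099 Y13.215
M4 S454
G1 X61.039 Y47.321 F1783
M5
G0 X138.348 Y34.236
M4 S740
G1 X71.542 Y65.462 F584
M5
G0 X45.960 Y43.185
M4 S740
G1 X140.468 Y43.185 F584
G1 X140.468 Y14.954 F584
G1 X45.960 Y14.954 F584
G1 X45.960 Y43.185 F584
M5

1 u = 1 mm; y_m = 71.883 − y.

[1] `<path>` line segment, #000000→score S454 F1783: (153.099,13.215) → (61.039,47.321)

[2] `<line>` line segment, #ff8800→cut S740 F584: (138.348,34.236) → (71.542,65.462)

[3] `<polygon>` rectangle, #ff8800→cut S740 F584: (45.960,43.185) → (140.468,43.185) → (140.468,14.954) → (45.960,14.954) → (45.960,43.185) (closed)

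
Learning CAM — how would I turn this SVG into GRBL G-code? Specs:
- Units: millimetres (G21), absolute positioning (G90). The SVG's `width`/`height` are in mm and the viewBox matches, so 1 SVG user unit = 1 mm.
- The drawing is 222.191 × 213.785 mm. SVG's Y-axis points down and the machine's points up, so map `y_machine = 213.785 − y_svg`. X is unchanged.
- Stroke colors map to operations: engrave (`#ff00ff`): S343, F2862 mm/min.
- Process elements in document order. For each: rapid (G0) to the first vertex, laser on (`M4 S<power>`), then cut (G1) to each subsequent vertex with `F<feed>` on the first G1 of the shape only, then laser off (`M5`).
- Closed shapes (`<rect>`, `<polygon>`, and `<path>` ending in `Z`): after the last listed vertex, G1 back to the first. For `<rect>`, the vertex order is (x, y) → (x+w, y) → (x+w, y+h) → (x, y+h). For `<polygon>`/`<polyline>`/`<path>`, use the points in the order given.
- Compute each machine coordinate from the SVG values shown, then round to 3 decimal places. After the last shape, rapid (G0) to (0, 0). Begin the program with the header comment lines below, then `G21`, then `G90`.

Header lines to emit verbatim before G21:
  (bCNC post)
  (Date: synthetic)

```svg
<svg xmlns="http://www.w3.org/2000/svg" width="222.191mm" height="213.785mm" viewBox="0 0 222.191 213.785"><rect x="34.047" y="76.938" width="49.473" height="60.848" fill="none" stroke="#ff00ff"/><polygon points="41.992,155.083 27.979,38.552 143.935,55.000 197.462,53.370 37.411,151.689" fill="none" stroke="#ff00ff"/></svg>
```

1 u = 1 mm; y_m = 213.785 − y.

[1] `<rect>` rectangle, #ff00ff→engrave S343 F2862: (34.047,136.847) → (83.520,136.847) → (83.520,75.999) → (34.047,75.999) → (34.047,136.847) (closed)

[2] `<polygon>` closed polygon, #ff00ff→engrave S343 F2862: (41.992,58.702) → (27.979,175.233) → (143.935,158.785) → (197.462,160.415) → (37.411,62.096) → (41.992,58.702) (closed)

(bCNC post)
(Date: synthetic)
G21
G90
G0 X34.047 Y136.847
M4 S343
G1 X83.520 Y136.847 F2862
G1 X83.520 Y75.999
G1 X34.047 Y75.999
G1 X34.047 Y136.847
M5
G0 X41.992 Y58.702
M4 S343
G1 X27.979 Y175.233 F2862
G1 X143.935 Y158.785
G1 X197.462 Y160.415
G1 X37.411 Y62.096
G1 X41.992 Y58.702
M5
G0 X0.000 Y0.000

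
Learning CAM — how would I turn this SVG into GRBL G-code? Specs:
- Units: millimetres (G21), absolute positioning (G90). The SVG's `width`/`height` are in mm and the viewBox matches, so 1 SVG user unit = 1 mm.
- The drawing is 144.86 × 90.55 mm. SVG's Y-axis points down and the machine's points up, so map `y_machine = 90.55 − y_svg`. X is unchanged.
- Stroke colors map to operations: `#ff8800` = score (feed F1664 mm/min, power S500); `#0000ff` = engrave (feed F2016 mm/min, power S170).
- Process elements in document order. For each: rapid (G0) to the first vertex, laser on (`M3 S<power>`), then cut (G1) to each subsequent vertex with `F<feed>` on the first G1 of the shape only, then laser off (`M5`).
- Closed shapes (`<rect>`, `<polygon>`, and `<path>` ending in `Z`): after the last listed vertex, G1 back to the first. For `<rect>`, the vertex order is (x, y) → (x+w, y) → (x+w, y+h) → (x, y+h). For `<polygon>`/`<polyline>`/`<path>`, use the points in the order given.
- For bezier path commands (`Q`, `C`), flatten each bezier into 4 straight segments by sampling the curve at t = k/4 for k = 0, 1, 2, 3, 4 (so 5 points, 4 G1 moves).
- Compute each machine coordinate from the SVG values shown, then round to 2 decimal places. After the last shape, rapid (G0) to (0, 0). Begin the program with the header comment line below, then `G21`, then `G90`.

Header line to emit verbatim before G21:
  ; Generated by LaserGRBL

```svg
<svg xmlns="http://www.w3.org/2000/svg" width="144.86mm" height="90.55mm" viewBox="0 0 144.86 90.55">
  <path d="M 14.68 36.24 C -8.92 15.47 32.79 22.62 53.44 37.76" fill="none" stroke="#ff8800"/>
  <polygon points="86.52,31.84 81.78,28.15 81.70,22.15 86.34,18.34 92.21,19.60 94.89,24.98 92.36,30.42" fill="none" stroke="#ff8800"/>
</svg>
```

; Generated by LaserGRBL
G21
G90
G0 X14.68 Y54.31
M3 S500
G1 X7.88 Y64.96 F1664
G1 X17.47 Y67.02
G1 X35.35 Y62.34
G1 X53.44 Y52.79
M5
G0 X86.52 Y58.71
M3 S500
G1 X81.78 Y62.40 F1664
G1 X81.70 Y68.40
G1 X86.34 Y72.21
G1 X92.21 Y70.95
G1 X94.89 Y65.57
G1 X92.36 Y60.13
G1 X86.52 Y58.71
M5
G0 X0.00 Y0.00

Since the viewBox matches the mm dimensions, user units are millimetres directly. The only transform is the Y-flip y_m = 90.55 − y_svg.

Shape 1 is a cubic bezier drawn with `<path>`. Its stroke #ff8800 means score at S500, F1664. After flipping Y the toolpath is (14.68,54.31) → (7.88,64.96) → (17.47,67.02) → (35.35,62.34) → (53.44,52.79).

Shape 2 is a regular polygon drawn with `<polygon>`. Its stroke #ff8800 means score at S500, F1664. After flipping Y the toolpath is (86.52,58.71) → (81.78,62.40) → (81.70,68.40) → (86.34,72.21) → (92.21,70.95) → (94.89,65.57) → (92.36,60.13) → (86.52,58.71), returning to the start.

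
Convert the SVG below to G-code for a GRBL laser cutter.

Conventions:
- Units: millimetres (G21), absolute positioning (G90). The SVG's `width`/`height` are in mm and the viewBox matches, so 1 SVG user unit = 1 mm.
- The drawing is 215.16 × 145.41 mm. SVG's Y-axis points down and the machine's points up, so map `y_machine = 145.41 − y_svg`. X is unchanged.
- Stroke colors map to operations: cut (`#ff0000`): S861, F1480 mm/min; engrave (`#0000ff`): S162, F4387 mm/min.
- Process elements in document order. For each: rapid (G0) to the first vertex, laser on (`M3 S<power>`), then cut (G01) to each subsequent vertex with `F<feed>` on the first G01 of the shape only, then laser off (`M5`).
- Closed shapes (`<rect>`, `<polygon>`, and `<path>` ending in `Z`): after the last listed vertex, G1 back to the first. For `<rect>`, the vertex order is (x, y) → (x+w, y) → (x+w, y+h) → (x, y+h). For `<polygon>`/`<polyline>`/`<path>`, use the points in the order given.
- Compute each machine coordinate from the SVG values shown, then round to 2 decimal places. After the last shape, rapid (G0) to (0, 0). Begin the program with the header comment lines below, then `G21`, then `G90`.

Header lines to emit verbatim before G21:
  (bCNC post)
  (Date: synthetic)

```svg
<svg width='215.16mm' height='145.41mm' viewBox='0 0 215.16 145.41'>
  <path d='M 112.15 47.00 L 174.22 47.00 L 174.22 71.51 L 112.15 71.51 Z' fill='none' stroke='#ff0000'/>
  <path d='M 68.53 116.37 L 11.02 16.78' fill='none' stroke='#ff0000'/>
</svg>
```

(bCNC post)
(Date: synthetic)
G21
G90
G0 X112.15 Y98.41
M3 S861
G01 X174.22 Y98.41 F1480
G01 X174.22 Y73.90
G01 X112.15 Y73.90
G01 X112.15 Y98.41
M5
G0 X68.53 Y29.04
M3 S861
G01 X11.02 Y128.63 F1480
M5
G0 X0.00 Y0.00

Since the viewBox matches the mm dimensions, user units are millimetres directly. The only transform is the Y-flip y_m = 145.41 − y_svg.

Shape 1 is a rectangle drawn with `<path>`. Its stroke #ff0000 means cut at S861, F1480. After flipping Y the toolpath is (112.15,98.41) → (174.22,98.41) → (174.22,73.90) → (112.15,73.90) → (112.15,98.41), returning to the start.

Shape 2 is a line segment drawn with `<path>`. Its stroke #ff0000 means cut at S861, F1480. After flipping Y the toolpath is (68.53,29.04) → (11.02,128.63).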